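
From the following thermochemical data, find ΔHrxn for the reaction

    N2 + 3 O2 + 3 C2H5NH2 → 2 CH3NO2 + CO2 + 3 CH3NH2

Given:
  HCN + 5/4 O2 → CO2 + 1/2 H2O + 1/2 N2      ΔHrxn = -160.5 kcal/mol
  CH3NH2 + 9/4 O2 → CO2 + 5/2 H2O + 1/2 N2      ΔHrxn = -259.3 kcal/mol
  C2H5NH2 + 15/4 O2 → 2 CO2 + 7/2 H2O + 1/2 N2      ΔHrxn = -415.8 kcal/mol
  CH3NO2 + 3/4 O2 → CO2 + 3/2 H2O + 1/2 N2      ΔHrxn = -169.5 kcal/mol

ΔHrxn = -130.5 kcal/mol

equation 1: not needed.
equation 2 reversed and × 3: (-3)·(-259.3) = +777.9 kcal/mol
equation 3 × 3: (3)·(-415.8) = -1247.4 kcal/mol
equation 4 reversed and × 2: (-2)·(-169.5) = +339.0 kcal/mol
Combining the equations, ΔHrxn = (+777.9) + (-1247.4) + (+339.0) = -130.5 kcal/mol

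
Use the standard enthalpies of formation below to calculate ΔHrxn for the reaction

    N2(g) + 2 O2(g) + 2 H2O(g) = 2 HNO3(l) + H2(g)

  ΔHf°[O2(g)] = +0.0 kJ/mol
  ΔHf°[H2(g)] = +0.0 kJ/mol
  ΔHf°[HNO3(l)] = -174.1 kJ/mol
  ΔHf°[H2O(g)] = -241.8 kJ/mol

Products: 2·(-174.1) + 1·(+0.0) = -348.2
Reactants: 1·(+0.0) + 2·(+0.0) + 2·(-241.8) = -483.6
ΔHrxn = (-348.2) − (-483.6) = 135.4 kJ/mol

ΔHrxn = 135.4 kJ/mol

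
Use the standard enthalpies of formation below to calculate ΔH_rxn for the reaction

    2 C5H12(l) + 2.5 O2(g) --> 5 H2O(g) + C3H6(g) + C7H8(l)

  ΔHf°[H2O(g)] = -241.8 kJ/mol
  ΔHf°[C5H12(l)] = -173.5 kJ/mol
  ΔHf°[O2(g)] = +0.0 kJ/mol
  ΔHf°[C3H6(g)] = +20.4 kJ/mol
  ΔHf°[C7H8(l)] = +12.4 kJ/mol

ΔH_rxn = -829.2 kJ/mol

Products: 5·(-241.8) + 1·(+20.4) + 1·(+12.4) = -1176.2
Reactants: 2·(-173.5) + 5/2·(+0.0) = -347.0
ΔH_rxn = (-1176.2) − (-347.0) = -829.2 kJ/mol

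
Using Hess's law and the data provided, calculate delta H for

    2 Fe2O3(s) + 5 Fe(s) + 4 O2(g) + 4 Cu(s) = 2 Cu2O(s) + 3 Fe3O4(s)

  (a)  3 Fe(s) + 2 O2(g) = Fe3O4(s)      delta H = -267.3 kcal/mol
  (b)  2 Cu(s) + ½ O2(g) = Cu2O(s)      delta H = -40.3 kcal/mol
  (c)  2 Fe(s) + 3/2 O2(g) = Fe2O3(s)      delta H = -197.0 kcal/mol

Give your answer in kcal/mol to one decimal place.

(a) × 3: (3)·(-267.3) = -801.9 kcal/mol
(b) × 2: (2)·(-40.3) = -80.6 kcal/mol
(c) reversed and × 2: (-2)·(-197.0) = +394.0 kcal/mol
Summing the manipulated equations, delta H = (3)·(-267.3) + (2)·(-40.3) + (-2)·(-197.0) = -488.5 kcal/mol

delta H = -488.5 kcal/mol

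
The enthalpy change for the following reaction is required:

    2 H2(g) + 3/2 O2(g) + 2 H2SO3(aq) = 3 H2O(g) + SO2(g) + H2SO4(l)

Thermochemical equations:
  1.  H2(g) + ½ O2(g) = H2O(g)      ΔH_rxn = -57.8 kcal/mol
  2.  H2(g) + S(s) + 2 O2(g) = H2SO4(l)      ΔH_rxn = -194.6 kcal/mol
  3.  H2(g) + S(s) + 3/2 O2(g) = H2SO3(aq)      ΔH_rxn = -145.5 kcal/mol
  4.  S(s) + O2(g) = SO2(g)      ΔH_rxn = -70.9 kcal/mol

ΔH_rxn = -147.9 kcal/mol

eq. 1 × 3: (3)·(-57.8) = -173.4 kcal/mol
eq. 2 as written: -194.6 kcal/mol
eq. 3 reversed and × 2: (-2)·(-145.5) = +291.0 kcal/mol
eq. 4 as written: -70.9 kcal/mol
ΔH_rxn = (3)·(-57.8) + (1)·(-194.6) + (-2)·(-145.5) + (1)·(-70.9) = -147.9 kcal/mol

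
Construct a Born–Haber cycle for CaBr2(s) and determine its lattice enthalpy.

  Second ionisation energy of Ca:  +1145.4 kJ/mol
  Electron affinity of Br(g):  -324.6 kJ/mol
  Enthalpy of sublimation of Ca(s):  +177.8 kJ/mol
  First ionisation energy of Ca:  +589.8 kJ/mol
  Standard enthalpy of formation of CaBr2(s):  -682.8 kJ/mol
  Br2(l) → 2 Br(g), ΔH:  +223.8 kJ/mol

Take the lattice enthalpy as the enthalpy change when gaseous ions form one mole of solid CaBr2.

ΔHf° = 1·ΔHsub + 1·(ΣIE) + 1·D(Br2) + 2·EA + U
-682.8 = 1·(+177.8) + 1·(+1735.2) + 1·(+223.8) + 2·(-324.6) + U
U = -682.8 − (+1487.6) = -2170.4 kJ/mol

U = -2170.4 kJ/mol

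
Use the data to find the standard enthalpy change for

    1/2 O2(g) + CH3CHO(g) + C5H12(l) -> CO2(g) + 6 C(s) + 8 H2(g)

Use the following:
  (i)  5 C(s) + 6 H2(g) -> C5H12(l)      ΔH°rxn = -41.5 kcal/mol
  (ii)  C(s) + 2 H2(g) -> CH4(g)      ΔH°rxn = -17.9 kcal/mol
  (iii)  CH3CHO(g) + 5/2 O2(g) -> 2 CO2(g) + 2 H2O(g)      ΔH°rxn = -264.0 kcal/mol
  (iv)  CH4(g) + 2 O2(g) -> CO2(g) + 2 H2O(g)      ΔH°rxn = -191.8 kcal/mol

ΔH°rxn = -12.8 kcal/mol

(i) reversed (reverse to put C5H12(l) on the reactant side): +41.5 kcal/mol
(ii) reversed: +17.9 kcal/mol
(iii) as written (CH3CHO(g) already on the reactant side): -264.0 kcal/mol
(iv) reversed: +191.8 kcal/mol
ΔH°rxn = (-1)·(-41.5) + (-1)·(-17.9) + (1)·(-264.0) + (-1)·(-191.8) = -12.8 kcal/mol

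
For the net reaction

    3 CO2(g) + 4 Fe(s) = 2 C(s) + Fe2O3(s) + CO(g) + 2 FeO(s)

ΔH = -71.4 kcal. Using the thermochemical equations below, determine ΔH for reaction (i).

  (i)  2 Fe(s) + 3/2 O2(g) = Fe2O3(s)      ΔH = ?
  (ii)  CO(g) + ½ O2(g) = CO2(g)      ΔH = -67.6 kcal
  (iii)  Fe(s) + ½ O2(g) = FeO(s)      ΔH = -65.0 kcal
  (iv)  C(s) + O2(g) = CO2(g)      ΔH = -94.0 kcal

(i) as written: contributes x
(ii) reversed: +67.6 kcal
(iii) × 2: (2)·(-65.0) = -130.0 kcal
(iv) reversed and × 2: (-2)·(-94.0) = +188.0 kcal
-71.4 = (+67.6) + (-130.0) + (+188.0) + x
x = (-71.4 − (+125.6)) / (1) = -197.0 kcal

ΔH = -197.0 kcal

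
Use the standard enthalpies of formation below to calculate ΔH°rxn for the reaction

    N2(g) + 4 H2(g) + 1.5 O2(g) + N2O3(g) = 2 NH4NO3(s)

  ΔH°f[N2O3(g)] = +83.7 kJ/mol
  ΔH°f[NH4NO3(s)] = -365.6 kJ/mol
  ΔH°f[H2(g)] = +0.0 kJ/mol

ΔH°rxn = -814.9 kJ/mol

Products: 2·(-365.6) = -731.2
Reactants: 1·(+0.0) + 4·(+0.0) + 3/2·(+0.0) + 1·(+83.7) = +83.7
ΔH°rxn = (-731.2) − (+83.7) = -814.9 kJ/mol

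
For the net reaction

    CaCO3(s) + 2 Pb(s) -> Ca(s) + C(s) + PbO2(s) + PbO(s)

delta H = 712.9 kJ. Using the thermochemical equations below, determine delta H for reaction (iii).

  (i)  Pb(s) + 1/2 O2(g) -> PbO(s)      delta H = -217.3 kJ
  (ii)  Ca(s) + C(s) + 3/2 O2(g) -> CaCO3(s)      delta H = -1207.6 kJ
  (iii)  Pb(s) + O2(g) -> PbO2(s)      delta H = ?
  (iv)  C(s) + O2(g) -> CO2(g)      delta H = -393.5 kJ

(i) as written (PbO(s) already on the product side): -217.3 kJ
(ii) reversed (CaCO3(s) must end up as a reactant): +1207.6 kJ
(iii) as written (PbO2(s) already on the product side): contributes x
(iv): not needed (CO2(g) appears nowhere else).
+712.9 = (-217.3) + (+1207.6) + x
x = (+712.9 − (+990.3)) / (1) = -277.4 kJ

delta H = -277.4 kJ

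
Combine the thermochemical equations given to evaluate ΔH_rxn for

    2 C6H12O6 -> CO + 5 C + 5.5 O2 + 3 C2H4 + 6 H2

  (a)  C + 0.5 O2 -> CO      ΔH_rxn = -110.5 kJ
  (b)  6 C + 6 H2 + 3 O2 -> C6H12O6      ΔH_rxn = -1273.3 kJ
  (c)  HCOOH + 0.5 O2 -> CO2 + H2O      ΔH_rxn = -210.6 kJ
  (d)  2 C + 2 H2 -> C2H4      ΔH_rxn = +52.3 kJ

ΔH_rxn = 2593.0 kJ

(a) as written: -110.5 kJ
(b) reversed and × 2: (-2)·(-1273.3) = +2546.6 kJ
(c): not needed.
(d) × 3: (3)·(+52.3) = +156.9 kJ
Combining the equations, ΔH_rxn = (-110.5) + (+2546.6) + (+156.9) = 2593.0 kJ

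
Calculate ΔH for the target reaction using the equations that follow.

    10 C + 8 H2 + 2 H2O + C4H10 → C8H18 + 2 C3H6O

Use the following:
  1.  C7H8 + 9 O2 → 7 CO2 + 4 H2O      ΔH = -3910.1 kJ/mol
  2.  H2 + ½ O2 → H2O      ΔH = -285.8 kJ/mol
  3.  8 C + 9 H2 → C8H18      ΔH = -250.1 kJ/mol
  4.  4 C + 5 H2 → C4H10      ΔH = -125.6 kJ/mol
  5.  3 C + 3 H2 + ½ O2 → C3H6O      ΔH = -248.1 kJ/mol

eq. 1: not needed (C7H8 appears nowhere else).
eq. 2 reversed and × 2: (-2)·(-285.8) = +571.6 kJ/mol
eq. 3 as written (C8H18 already on the product side): -250.1 kJ/mol
eq. 4 reversed (C4H10 must end up as a reactant): +125.6 kJ/mol
eq. 5 × 2 (scale by 2 for the 2 C3H6O): (2)·(-248.1) = -496.2 kJ/mol
By Hess's law, ΔH = (-2)·(-285.8) + (1)·(-250.1) + (-1)·(-125.6) + (2)·(-248.1) = -49.1 kJ/mol

ΔH = -49.1 kJ/mol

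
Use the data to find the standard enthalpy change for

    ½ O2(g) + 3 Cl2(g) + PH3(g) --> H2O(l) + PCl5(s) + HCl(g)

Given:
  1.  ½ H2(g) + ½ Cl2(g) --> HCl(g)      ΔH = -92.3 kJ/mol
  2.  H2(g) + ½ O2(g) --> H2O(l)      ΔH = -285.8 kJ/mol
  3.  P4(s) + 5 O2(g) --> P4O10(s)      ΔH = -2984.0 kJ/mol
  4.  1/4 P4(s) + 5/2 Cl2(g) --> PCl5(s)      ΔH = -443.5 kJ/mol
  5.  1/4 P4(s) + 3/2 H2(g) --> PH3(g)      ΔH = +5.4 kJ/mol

ΔH = -827.0 kJ/mol

eq. 1 as written (HCl(g) already on the product side): -92.3 kJ/mol
eq. 2 as written (H2O(l) already on the product side): -285.8 kJ/mol
eq. 3: not needed (P4O10(s) appears nowhere else).
eq. 4 as written (PCl5(s) already on the product side): -443.5 kJ/mol
eq. 5 reversed (PH3(g) must end up as a reactant): -5.4 kJ/mol
ΔH = (1)·(-92.3) + (1)·(-285.8) + (1)·(-443.5) + (-1)·(+5.4) = -827.0 kJ/mol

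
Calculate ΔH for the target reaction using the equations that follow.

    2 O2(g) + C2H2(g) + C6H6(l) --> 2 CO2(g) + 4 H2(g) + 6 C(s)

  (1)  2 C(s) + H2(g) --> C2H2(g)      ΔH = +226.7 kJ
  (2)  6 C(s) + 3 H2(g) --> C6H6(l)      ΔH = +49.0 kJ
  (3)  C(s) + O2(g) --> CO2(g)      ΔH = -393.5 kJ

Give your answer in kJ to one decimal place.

ΔH = -1062.7 kJ

(1) reversed: -226.7 kJ
(2) reversed: -49.0 kJ
(3) × 2: (2)·(-393.5) = -787.0 kJ
ΔH = (-1)·(+226.7) + (-1)·(+49.0) + (2)·(-393.5) = -1062.7 kJ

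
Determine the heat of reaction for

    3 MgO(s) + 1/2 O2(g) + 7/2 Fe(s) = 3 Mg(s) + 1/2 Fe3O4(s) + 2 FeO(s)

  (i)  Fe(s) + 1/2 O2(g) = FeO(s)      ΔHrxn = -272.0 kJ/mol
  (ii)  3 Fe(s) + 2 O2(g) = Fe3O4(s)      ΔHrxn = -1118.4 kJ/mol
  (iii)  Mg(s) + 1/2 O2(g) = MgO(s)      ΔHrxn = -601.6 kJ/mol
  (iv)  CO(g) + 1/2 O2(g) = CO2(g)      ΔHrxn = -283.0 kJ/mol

ΔHrxn = 701.6 kJ/mol

(i) × 2 (scale by 2 for the 2 FeO(s)): (2)·(-272.0) = -544.0 kJ/mol
(ii) × 1/2 (×1/2 to match 1/2 Fe3O4(s) in the target): (1/2)·(-1118.4) = -559.2 kJ/mol
(iii) reversed and × 3 (MgO(s) must end up as a reactant; scale by 3 for the 3 MgO(s)): (-3)·(-601.6) = +1804.8 kJ/mol
(iv): not needed (CO2(g) appears nowhere else).
Since enthalpy is a state function, ΔHrxn = (-544.0) + (-559.2) + (+1804.8) = 701.6 kJ/mol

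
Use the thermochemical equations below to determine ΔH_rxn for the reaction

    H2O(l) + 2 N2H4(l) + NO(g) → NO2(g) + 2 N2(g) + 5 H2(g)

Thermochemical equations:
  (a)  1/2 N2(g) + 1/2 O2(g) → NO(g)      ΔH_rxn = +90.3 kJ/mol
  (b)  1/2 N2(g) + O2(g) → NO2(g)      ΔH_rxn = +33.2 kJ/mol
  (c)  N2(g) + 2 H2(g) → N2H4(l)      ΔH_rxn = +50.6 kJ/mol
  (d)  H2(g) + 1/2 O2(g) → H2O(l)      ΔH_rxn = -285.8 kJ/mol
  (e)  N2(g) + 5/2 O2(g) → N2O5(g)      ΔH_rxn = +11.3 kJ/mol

(a) reversed: -90.3 kJ/mol
(b) as written: +33.2 kJ/mol
(c) reversed and × 2: (-2)·(+50.6) = -101.2 kJ/mol
(d) reversed: +285.8 kJ/mol
(e): not needed.
ΔH_rxn = (-1)·(+90.3) + (1)·(+33.2) + (-2)·(+50.6) + (-1)·(-285.8) = 127.5 kJ/mol

ΔH_rxn = 127.5 kJ/mol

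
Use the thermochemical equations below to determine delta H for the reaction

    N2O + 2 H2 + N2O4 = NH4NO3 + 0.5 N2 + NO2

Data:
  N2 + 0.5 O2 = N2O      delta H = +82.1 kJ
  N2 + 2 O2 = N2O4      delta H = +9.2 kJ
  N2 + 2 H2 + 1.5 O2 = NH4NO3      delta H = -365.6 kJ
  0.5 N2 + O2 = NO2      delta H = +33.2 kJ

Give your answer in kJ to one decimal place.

delta H = -423.7 kJ

equation 1 reversed: -82.1 kJ
equation 2 reversed: -9.2 kJ
equation 3 as written: -365.6 kJ
equation 4 as written: +33.2 kJ
Summing the manipulated equations, delta H = (-1)·(+82.1) + (-1)·(+9.2) + (1)·(-365.6) + (1)·(+33.2) = -423.7 kJ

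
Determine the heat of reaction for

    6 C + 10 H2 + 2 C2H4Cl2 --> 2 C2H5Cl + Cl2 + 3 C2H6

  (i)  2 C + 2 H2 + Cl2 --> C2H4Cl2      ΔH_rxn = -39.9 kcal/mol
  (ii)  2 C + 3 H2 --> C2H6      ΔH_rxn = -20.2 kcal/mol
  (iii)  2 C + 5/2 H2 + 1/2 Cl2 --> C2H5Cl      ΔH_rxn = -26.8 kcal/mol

ΔH_rxn = -34.4 kcal/mol

(i) reversed and × 2: (-2)·(-39.9) = +79.8 kcal/mol
(ii) × 3: (3)·(-20.2) = -60.6 kcal/mol
(iii) × 2: (2)·(-26.8) = -53.6 kcal/mol
Since enthalpy is a state function, ΔH_rxn = (+79.8) + (-60.6) + (-53.6) = -34.4 kcal/mol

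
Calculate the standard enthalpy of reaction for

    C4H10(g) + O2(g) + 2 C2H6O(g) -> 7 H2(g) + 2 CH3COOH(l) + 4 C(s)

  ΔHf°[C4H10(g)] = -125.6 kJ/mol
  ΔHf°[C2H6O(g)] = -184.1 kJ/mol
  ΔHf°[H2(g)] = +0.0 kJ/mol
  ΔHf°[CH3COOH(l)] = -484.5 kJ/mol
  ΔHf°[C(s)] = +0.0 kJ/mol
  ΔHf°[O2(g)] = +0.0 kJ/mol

ΔH°rxn = -475.2 kJ/mol

Products: 7·(+0.0) + 2·(-484.5) + 4·(+0.0) = -969.0
Reactants: 1·(-125.6) + 1·(+0.0) + 2·(-184.1) = -493.8
ΔH°rxn = (-969.0) − (-493.8) = -475.2 kJ/mol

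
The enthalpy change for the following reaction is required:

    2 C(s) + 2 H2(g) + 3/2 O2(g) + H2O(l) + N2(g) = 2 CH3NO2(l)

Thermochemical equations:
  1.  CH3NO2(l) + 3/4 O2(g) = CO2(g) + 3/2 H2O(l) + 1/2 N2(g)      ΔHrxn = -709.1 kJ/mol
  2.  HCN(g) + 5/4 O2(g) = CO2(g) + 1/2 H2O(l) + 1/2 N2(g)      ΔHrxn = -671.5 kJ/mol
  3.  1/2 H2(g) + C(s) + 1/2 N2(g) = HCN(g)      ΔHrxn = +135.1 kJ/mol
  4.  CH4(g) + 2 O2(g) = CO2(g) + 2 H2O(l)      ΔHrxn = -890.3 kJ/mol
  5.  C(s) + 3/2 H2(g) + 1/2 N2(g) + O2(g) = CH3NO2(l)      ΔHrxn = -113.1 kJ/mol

ΔHrxn = 59.6 kJ/mol

eq. 1 reversed: +709.1 kJ/mol
eq. 2 as written: -671.5 kJ/mol
eq. 3 as written: +135.1 kJ/mol
eq. 4: not needed.
eq. 5 as written: -113.1 kJ/mol
By Hess's law, ΔHrxn = (+709.1) + (-671.5) + (+135.1) + (-113.1) = 59.6 kJ/mol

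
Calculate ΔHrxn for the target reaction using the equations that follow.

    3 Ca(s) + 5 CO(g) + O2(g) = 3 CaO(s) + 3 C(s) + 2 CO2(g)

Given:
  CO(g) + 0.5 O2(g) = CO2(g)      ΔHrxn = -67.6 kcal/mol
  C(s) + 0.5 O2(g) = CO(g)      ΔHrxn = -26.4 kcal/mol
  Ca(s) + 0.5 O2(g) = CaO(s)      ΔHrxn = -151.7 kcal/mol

ΔHrxn = -511.1 kcal/mol

equation 1 × 2: (2)·(-67.6) = -135.2 kcal/mol
equation 2 reversed and × 3: (-3)·(-26.4) = +79.2 kcal/mol
equation 3 × 3: (3)·(-151.7) = -455.1 kcal/mol
By Hess's law, ΔHrxn = (-135.2) + (+79.2) + (-455.1) = -511.1 kcal/mol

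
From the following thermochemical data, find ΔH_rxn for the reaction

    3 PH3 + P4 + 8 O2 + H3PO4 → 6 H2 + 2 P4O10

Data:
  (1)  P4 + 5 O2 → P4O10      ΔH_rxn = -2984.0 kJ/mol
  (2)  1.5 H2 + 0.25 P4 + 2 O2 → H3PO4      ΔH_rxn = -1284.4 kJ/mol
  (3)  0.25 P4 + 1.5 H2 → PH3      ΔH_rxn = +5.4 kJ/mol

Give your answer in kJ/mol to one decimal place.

(1) × 2 (scale by 2 for the 2 P4O10): (2)·(-2984.0) = -5968.0 kJ/mol
(2) reversed (reverse to put H3PO4 on the reactant side): +1284.4 kJ/mol
(3) reversed and × 3 (reverse to put PH3 on the reactant side; ×3 to match 3 PH3 in the target): (-3)·(+5.4) = -16.2 kJ/mol
By Hess's law, ΔH_rxn = (-5968.0) + (+1284.4) + (-16.2) = -4699.8 kJ/mol

ΔH_rxn = -4699.8 kJ/mol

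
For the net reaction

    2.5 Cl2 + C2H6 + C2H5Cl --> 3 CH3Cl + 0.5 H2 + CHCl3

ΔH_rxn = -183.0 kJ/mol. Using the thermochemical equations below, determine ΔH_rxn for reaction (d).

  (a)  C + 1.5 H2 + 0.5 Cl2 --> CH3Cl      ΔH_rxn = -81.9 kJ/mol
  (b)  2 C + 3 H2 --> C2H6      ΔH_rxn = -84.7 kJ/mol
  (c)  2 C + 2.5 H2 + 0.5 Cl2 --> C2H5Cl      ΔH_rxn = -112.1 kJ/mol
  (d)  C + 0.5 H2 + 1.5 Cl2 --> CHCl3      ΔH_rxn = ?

(a) × 3: (3)·(-81.9) = -245.7 kJ/mol
(b) reversed: +84.7 kJ/mol
(c) reversed: +112.1 kJ/mol
(d) as written: contributes x
-183.0 = (-245.7) + (+84.7) + (+112.1) + x
x = (-183.0 − (-48.9)) / (1) = -134.1 kJ/mol

ΔH_rxn = -134.1 kJ/mol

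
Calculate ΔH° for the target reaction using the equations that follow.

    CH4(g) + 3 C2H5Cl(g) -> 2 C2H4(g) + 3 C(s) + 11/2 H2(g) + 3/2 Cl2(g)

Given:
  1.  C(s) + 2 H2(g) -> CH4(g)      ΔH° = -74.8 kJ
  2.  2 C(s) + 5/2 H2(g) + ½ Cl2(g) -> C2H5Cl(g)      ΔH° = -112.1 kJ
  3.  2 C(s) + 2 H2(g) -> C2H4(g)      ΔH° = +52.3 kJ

eq. 1 reversed (reverse to put CH4(g) on the reactant side): +74.8 kJ
eq. 2 reversed and × 3 (C2H5Cl(g) must end up as a reactant; scale by 3 for the 3 C2H5Cl(g)): (-3)·(-112.1) = +336.3 kJ
eq. 3 × 2 (scale by 2 for the 2 C2H4(g)): (2)·(+52.3) = +104.6 kJ
ΔH° = (+74.8) + (+336.3) + (+104.6) = 515.7 kJ

ΔH° = 515.7 kJ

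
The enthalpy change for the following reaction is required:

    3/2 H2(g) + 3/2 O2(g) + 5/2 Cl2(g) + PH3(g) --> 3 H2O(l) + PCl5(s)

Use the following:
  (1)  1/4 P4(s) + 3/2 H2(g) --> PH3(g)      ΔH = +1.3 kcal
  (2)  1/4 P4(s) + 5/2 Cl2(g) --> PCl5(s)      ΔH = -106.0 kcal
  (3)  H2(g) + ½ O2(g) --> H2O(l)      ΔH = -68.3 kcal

(1) reversed (reverse to put PH3(g) on the reactant side): -1.3 kcal
(2) as written (PCl5(s) already on the product side): -106.0 kcal
(3) × 3 (scale by 3 for the 3 H2O(l)): (3)·(-68.3) = -204.9 kcal
Since enthalpy is a state function, ΔH = (-1.3) + (-106.0) + (-204.9) = -312.2 kcal

ΔH = -312.2 kcal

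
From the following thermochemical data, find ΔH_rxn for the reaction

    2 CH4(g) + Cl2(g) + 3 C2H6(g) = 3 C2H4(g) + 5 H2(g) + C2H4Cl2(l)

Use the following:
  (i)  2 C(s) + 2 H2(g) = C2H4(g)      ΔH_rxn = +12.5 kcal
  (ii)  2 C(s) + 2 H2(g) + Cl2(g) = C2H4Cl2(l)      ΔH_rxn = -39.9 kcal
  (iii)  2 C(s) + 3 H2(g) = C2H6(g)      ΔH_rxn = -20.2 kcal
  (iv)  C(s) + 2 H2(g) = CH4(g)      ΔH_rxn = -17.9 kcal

ΔH_rxn = 94.0 kcal

(i) × 3: (3)·(+12.5) = +37.5 kcal
(ii) as written: -39.9 kcal
(iii) reversed and × 3: (-3)·(-20.2) = +60.6 kcal
(iv) reversed and × 2: (-2)·(-17.9) = +35.8 kcal
Combining the equations, ΔH_rxn = (3)·(+12.5) + (1)·(-39.9) + (-3)·(-20.2) + (-2)·(-17.9) = 94.0 kcal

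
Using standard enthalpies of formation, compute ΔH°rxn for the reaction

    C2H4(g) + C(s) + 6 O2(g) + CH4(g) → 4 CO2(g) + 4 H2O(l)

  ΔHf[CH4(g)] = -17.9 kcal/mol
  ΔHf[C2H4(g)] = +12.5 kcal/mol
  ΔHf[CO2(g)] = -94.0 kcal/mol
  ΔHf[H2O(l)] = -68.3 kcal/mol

ΔH°rxn = -643.8 kcal/mol

Products: 4·(-94.0) + 4·(-68.3) = -649.2
Reactants: 1·(+12.5) + 1·(+0.0) + 6·(+0.0) + 1·(-17.9) = -5.4
ΔH°rxn = (-649.2) − (-5.4) = -643.8 kcal/mol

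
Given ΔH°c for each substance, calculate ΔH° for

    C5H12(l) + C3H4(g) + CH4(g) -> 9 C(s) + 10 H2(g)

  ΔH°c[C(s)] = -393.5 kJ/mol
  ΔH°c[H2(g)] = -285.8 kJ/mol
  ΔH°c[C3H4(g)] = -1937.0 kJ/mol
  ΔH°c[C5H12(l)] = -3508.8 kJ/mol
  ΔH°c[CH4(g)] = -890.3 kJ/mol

Using ΔH = Σ nΔHc°(reactants) − Σ nΔHc°(products):
= [1·(-3508.8) + 1·(-1937.0) + 1·(-890.3)] − [9·(-393.5) + 10·(-285.8)]
= 63.4 kJ/mol

ΔH° = 63.4 kJ/mol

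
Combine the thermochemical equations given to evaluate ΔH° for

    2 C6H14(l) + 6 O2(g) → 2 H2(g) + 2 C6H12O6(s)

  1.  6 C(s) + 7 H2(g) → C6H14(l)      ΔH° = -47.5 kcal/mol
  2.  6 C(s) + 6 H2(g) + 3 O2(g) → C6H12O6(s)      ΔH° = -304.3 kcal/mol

ΔH° = -513.6 kcal/mol

eq. 1 reversed and × 2: (-2)·(-47.5) = +95.0 kcal/mol
eq. 2 × 2: (2)·(-304.3) = -608.6 kcal/mol
ΔH° = (-2)·(-47.5) + (2)·(-304.3) = -513.6 kcal/mol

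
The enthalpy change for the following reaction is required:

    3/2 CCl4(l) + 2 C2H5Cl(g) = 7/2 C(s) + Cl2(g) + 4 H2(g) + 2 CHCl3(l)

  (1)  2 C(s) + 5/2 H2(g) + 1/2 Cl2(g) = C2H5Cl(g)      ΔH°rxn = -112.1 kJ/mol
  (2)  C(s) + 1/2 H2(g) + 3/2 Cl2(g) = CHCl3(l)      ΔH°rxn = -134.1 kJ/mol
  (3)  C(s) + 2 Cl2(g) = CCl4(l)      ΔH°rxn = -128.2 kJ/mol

ΔH°rxn = 148.3 kJ/mol

(1) reversed and × 2: (-2)·(-112.1) = +224.2 kJ/mol
(2) × 2: (2)·(-134.1) = -268.2 kJ/mol
(3) reversed and × 3/2: (-3/2)·(-128.2) = +192.3 kJ/mol
Since enthalpy is a state function, ΔH°rxn = (+224.2) + (-268.2) + (+192.3) = 148.3 kJ/mol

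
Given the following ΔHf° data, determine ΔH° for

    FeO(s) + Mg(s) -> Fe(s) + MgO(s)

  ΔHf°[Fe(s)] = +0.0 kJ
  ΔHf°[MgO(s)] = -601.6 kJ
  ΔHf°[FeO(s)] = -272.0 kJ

ΔH° = -329.6 kJ

Products: 1·(+0.0) + 1·(-601.6) = -601.6
Reactants: 1·(-272.0) + 1·(+0.0) = -272.0
ΔH° = (-601.6) − (-272.0) = -329.6 kJ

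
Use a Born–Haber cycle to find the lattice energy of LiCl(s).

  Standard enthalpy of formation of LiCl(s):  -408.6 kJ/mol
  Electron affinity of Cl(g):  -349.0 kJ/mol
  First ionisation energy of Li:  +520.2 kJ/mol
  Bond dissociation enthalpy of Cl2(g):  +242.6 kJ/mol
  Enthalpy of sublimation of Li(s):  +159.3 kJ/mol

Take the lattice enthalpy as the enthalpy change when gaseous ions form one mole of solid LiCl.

ΔHf° = 1·ΔHsub + 1·(ΣIE) + 1/2·D(Cl2) + 1·EA + U
-408.6 = 1·(+159.3) + 1·(+520.2) + 1/2·(+242.6) + 1·(-349.0) + U
U = -408.6 − (+451.8) = -860.4 kJ/mol

U = -860.4 kJ/mol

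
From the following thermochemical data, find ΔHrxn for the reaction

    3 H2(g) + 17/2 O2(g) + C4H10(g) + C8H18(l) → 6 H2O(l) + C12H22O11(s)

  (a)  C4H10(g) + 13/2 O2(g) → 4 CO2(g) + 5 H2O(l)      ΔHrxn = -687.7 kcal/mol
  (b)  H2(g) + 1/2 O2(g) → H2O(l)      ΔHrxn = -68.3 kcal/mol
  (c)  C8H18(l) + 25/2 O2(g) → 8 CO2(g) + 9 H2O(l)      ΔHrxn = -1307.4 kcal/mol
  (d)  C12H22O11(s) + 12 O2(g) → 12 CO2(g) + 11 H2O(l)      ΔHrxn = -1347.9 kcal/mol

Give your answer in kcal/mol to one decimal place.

(a) as written: -687.7 kcal/mol
(b) × 3: (3)·(-68.3) = -204.9 kcal/mol
(c) as written: -1307.4 kcal/mol
(d) reversed: +1347.9 kcal/mol
ΔHrxn = (-687.7) + (-204.9) + (-1307.4) + (+1347.9) = -852.1 kcal/mol

ΔHrxn = -852.1 kcal/mol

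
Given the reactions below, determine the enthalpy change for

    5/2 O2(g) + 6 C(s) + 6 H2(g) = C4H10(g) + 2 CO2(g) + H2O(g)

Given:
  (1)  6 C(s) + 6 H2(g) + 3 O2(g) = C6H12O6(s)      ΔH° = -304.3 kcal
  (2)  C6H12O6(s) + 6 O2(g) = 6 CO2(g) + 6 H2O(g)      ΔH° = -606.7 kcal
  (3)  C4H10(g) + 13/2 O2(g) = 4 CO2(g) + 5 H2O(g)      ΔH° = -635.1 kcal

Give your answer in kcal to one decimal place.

(1) as written: -304.3 kcal
(2) as written: -606.7 kcal
(3) reversed: +635.1 kcal
Combining the equations, ΔH° = (1)·(-304.3) + (1)·(-606.7) + (-1)·(-635.1) = -275.9 kcal

ΔH° = -275.9 kcal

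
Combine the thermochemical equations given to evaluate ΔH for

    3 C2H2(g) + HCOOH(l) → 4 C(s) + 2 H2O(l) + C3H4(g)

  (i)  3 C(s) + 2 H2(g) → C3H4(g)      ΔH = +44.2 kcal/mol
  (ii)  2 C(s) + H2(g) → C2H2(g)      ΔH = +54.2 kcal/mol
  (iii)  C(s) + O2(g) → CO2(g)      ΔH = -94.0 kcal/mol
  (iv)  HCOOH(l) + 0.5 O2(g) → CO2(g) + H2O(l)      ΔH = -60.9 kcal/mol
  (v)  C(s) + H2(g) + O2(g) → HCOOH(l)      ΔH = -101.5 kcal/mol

ΔH = -153.7 kcal/mol

(i) as written: +44.2 kcal/mol
(ii) reversed and × 3: (-3)·(+54.2) = -162.6 kcal/mol
(iii) reversed and × 2: (-2)·(-94.0) = +188.0 kcal/mol
(iv) × 2: (2)·(-60.9) = -121.8 kcal/mol
(v) as written: -101.5 kcal/mol
Summing the manipulated equations, ΔH = (+44.2) + (-162.6) + (+188.0) + (-121.8) + (-101.5) = -153.7 kcal/mol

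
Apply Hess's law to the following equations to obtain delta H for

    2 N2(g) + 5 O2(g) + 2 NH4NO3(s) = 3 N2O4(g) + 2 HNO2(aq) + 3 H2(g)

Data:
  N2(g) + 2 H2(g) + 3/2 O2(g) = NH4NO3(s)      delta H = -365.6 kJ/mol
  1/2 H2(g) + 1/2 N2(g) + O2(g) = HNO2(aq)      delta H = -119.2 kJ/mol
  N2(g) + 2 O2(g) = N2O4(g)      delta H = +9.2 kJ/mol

equation 1 reversed and × 2: (-2)·(-365.6) = +731.2 kJ/mol
equation 2 × 2: (2)·(-119.2) = -238.4 kJ/mol
equation 3 × 3: (3)·(+9.2) = +27.6 kJ/mol
delta H = (-2)·(-365.6) + (2)·(-119.2) + (3)·(+9.2) = 520.4 kJ/mol

delta H = 520.4 kJ/mol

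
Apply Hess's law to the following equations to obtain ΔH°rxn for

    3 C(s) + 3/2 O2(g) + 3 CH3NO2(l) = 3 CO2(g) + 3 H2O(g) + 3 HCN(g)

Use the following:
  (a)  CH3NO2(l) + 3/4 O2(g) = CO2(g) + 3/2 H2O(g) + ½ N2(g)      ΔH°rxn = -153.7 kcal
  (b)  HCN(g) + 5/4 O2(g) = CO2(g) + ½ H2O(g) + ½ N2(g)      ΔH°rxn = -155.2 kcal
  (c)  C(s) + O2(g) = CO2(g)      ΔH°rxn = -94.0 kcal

ΔH°rxn = -277.5 kcal

(a) × 3: (3)·(-153.7) = -461.1 kcal
(b) reversed and × 3: (-3)·(-155.2) = +465.6 kcal
(c) × 3: (3)·(-94.0) = -282.0 kcal
Combining the equations, ΔH°rxn = (3)·(-153.7) + (-3)·(-155.2) + (3)·(-94.0) = -277.5 kcal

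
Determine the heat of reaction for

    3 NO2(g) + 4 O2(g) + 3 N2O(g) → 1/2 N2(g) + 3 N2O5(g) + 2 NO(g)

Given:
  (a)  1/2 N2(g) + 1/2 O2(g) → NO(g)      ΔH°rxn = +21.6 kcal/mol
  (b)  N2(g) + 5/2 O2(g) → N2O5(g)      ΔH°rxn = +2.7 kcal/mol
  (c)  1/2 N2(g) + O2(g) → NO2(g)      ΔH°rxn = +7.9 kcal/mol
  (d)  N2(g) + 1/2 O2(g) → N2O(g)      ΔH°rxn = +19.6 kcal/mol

(a) × 2 (scale by 2 for the 2 NO(g)): (2)·(+21.6) = +43.2 kcal/mol
(b) × 3 (scale by 3 for the 3 N2O5(g)): (3)·(+2.7) = +8.1 kcal/mol
(c) reversed and × 3 (reverse to put NO2(g) on the reactant side; scale by 3 for the 3 NO2(g)): (-3)·(+7.9) = -23.7 kcal/mol
(d) reversed and × 3 (N2O(g) must end up as a reactant; ×3 to match 3 N2O(g) in the target): (-3)·(+19.6) = -58.8 kcal/mol
ΔH°rxn = (+43.2) + (+8.1) + (-23.7) + (-58.8) = -31.2 kcal/mol

ΔH°rxn = -31.2 kcal/mol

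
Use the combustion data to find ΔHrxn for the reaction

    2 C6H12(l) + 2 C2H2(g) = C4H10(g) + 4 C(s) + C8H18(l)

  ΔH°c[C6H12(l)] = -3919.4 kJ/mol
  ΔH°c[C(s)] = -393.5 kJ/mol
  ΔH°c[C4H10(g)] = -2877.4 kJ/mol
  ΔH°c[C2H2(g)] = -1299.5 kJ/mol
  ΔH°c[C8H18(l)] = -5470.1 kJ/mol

With combustion enthalpies, reactants minus products:
= [2·(-3919.4) + 2·(-1299.5)] − [1·(-2877.4) + 4·(-393.5) + 1·(-5470.1)]
= -516.3 kJ/mol

ΔHrxn = -516.3 kJ/mol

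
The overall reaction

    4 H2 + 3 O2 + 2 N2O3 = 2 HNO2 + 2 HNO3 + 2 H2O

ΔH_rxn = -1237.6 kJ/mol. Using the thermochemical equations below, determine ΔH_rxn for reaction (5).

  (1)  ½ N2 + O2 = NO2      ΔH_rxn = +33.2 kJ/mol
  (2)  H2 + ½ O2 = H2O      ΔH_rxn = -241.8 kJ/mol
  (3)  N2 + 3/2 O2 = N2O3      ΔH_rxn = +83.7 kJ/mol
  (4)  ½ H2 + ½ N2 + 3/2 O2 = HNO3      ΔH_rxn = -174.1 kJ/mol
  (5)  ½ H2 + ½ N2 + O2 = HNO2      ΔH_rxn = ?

(1): not needed (NO2 appears nowhere else).
(2) × 2 (×2 to match 2 H2O in the target): (2)·(-241.8) = -483.6 kJ/mol
(3) reversed and × 2 (reverse to put N2O3 on the reactant side; ×2 to match 2 N2O3 in the target): (-2)·(+83.7) = -167.4 kJ/mol
(4) × 2 (×2 to match 2 HNO3 in the target): (2)·(-174.1) = -348.2 kJ/mol
(5) × 2 (×2 to match 2 HNO2 in the target): contributes 2·x
-1237.6 = (-483.6) + (-167.4) + (-348.2) + 2·x
x = (-1237.6 − (-999.2)) / (2) = -119.2 kJ/mol

ΔH_rxn = -119.2 kJ/mol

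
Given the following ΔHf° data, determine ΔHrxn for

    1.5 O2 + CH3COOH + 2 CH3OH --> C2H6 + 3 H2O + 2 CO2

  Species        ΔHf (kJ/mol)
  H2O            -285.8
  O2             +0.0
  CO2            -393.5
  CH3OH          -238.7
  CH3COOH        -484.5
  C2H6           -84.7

Products: 1·(-84.7) + 3·(-285.8) + 2·(-393.5) = -1729.1
Reactants: 3/2·(+0.0) + 1·(-484.5) + 2·(-238.7) = -961.9
ΔHrxn = (-1729.1) − (-961.9) = -767.2 kJ/mol

ΔHrxn = -767.2 kJ/mol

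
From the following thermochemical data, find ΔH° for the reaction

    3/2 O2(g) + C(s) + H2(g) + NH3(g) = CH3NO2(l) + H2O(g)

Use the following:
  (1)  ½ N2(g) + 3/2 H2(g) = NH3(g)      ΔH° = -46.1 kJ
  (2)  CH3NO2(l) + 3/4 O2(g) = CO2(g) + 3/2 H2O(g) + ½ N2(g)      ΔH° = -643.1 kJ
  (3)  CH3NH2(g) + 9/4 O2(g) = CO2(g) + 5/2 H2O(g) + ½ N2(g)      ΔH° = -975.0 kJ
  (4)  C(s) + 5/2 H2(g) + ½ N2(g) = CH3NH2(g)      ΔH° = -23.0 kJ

(1) reversed: +46.1 kJ
(2) reversed: +643.1 kJ
(3) as written: -975.0 kJ
(4) as written: -23.0 kJ
ΔH° = (+46.1) + (+643.1) + (-975.0) + (-23.0) = -308.8 kJ

ΔH° = -308.8 kJ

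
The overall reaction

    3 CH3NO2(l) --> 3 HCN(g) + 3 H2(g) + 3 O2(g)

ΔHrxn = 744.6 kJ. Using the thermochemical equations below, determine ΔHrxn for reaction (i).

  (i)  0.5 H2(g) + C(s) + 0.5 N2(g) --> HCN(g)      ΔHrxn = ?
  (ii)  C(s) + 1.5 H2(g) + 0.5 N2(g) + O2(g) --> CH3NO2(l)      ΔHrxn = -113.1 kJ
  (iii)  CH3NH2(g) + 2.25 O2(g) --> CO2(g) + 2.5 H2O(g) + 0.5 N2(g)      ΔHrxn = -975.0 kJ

ΔHrxn = 135.1 kJ

(i) × 3 (×3 to match 3 HCN(g) in the target): contributes 3·x
(ii) reversed and × 3 (reverse to put CH3NO2(l) on the reactant side; ×3 to match 3 CH3NO2(l) in the target): (-3)·(-113.1) = +339.3 kJ
(iii): not needed (CO2(g) appears nowhere else).
+744.6 = (+339.3) + 3·x
x = (+744.6 − (+339.3)) / (3) = 135.1 kJ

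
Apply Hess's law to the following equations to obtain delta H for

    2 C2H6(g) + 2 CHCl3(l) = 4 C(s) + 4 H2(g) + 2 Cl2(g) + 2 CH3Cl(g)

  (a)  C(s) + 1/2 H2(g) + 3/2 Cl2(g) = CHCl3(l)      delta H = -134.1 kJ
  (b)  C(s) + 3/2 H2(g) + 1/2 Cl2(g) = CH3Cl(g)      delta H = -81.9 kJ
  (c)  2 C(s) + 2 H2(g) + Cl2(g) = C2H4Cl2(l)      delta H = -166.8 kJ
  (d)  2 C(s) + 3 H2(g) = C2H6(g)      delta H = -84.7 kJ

delta H = 273.8 kJ

(a) reversed and × 2 (CHCl3(l) must end up as a reactant; ×2 to match 2 CHCl3(l) in the target): (-2)·(-134.1) = +268.2 kJ
(b) × 2 (×2 to match 2 CH3Cl(g) in the target): (2)·(-81.9) = -163.8 kJ
(c): not needed (C2H4Cl2(l) appears nowhere else).
(d) reversed and × 2 (C2H6(g) must end up as a reactant; ×2 to match 2 C2H6(g) in the target): (-2)·(-84.7) = +169.4 kJ
Summing the manipulated equations, delta H = (+268.2) + (-163.8) + (+169.4) = 273.8 kJ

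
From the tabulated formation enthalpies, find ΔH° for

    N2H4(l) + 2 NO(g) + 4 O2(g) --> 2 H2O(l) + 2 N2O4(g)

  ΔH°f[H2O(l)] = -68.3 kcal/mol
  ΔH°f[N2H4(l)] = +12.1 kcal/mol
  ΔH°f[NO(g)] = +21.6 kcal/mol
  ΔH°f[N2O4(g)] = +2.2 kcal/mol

Products: 2·(-68.3) + 2·(+2.2) = -132.2
Reactants: 1·(+12.1) + 2·(+21.6) + 4·(+0.0) = +55.3
ΔH° = (-132.2) − (+55.3) = -187.5 kcal/mol

ΔH° = -187.5 kcal/mol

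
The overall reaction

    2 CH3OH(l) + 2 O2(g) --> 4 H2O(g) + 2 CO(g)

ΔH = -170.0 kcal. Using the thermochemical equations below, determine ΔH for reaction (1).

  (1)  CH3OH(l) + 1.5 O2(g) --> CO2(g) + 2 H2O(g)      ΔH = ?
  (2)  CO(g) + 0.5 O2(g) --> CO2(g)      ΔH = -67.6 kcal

ΔH = -152.6 kcal

(1) × 2 (scale by 2 for the 2 CH3OH(l)): contributes 2·x
(2) reversed and × 2 (reverse to put CO(g) on the product side; scale by 2 for the 2 CO(g)): (-2)·(-67.6) = +135.2 kcal
-170.0 = (+135.2) + 2·x
x = (-170.0 − (+135.2)) / (2) = -152.6 kcal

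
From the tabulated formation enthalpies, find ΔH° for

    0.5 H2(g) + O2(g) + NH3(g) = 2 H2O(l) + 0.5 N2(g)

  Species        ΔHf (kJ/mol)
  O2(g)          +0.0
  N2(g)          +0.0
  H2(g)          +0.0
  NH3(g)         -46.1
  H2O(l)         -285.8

ΔH° = -525.5 kJ/mol

ΔH°rxn = Σ nΔHf°(products) − Σ nΔHf°(reactants).
Products: 2·(-285.8) + 1/2·(+0.0) = -571.6
Reactants: 1/2·(+0.0) + 1·(+0.0) + 1·(-46.1) = -46.1
ΔH° = (-571.6) − (-46.1) = -525.5 kJ/mol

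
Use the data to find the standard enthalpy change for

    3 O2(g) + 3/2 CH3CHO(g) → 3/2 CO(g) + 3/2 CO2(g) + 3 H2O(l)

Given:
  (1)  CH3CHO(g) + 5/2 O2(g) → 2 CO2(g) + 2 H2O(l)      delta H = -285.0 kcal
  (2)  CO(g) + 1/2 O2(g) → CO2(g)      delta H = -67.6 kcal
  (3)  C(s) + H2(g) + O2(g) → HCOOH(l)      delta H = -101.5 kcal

(1) × 3/2 (×3/2 to match 3/2 CH3CHO(g) in the target): (3/2)·(-285.0) = -427.5 kcal
(2) reversed and × 3/2 (reverse to put CO(g) on the product side; ×3/2 to match 3/2 CO(g) in the target): (-3/2)·(-67.6) = +101.4 kcal
(3): not needed (H2(g) appears nowhere else).
By Hess's law, delta H = (-427.5) + (+101.4) = -326.1 kcal

delta H = -326.1 kcal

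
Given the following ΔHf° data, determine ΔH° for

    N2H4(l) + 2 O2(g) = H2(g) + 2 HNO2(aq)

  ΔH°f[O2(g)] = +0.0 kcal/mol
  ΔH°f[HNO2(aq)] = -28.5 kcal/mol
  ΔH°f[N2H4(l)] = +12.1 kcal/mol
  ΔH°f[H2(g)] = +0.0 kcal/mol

Products: 1·(+0.0) + 2·(-28.5) = -57.0
Reactants: 1·(+12.1) + 2·(+0.0) = +12.1
ΔH° = (-57.0) − (+12.1) = -69.1 kcal/mol

ΔH° = -69.1 kcal/mol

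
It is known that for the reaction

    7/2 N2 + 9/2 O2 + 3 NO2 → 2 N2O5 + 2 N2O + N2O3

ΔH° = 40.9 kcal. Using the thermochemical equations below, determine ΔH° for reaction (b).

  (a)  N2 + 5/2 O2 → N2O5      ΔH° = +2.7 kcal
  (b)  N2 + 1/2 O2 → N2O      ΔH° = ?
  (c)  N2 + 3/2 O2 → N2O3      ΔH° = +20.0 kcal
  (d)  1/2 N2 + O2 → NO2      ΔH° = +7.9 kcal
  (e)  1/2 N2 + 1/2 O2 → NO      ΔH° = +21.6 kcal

(a) × 2: (2)·(+2.7) = +5.4 kcal
(b) × 2: contributes 2·x
(c) as written: +20.0 kcal
(d) reversed and × 3: (-3)·(+7.9) = -23.7 kcal
(e): not needed.
+40.9 = (+5.4) + (+20.0) + (-23.7) + 2·x
x = (+40.9 − (+1.7)) / (2) = 19.6 kcal

ΔH° = 19.6 kcal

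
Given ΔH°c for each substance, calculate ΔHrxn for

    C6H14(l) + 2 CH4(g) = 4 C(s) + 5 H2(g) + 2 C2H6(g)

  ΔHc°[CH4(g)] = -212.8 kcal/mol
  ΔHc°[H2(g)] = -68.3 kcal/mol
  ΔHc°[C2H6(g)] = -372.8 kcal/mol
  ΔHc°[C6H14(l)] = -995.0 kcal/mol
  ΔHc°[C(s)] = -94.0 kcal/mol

Using ΔH = Σ nΔHc°(reactants) − Σ nΔHc°(products):
= [1·(-995.0) + 2·(-212.8)] − [4·(-94.0) + 5·(-68.3) + 2·(-372.8)]
= 42.5 kcal/mol

ΔHrxn = 42.5 kcal/mol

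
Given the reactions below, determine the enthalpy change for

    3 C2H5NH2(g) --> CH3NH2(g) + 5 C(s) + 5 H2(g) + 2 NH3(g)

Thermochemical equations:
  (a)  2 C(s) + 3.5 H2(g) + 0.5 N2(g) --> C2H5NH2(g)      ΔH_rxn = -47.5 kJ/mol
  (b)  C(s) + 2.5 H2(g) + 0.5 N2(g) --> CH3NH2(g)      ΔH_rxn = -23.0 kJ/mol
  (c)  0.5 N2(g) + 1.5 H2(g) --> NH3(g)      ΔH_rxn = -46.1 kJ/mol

ΔH_rxn = 27.3 kJ/mol

(a) reversed and × 3: (-3)·(-47.5) = +142.5 kJ/mol
(b) as written: -23.0 kJ/mol
(c) × 2: (2)·(-46.1) = -92.2 kJ/mol
Combining the equations, ΔH_rxn = (+142.5) + (-23.0) + (-92.2) = 27.3 kJ/mol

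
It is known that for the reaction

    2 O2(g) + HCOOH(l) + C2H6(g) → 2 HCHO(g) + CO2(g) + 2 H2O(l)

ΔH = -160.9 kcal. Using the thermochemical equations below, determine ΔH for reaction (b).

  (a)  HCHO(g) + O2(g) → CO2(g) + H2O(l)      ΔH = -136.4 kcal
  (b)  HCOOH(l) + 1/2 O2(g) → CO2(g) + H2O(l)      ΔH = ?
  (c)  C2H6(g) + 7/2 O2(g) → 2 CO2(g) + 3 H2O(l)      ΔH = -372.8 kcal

ΔH = -60.9 kcal

(a) reversed and × 2: (-2)·(-136.4) = +272.8 kcal
(b) as written: contributes x
(c) as written: -372.8 kcal
-160.9 = (+272.8) + (-372.8) + x
x = (-160.9 − (-100.0)) / (1) = -60.9 kcal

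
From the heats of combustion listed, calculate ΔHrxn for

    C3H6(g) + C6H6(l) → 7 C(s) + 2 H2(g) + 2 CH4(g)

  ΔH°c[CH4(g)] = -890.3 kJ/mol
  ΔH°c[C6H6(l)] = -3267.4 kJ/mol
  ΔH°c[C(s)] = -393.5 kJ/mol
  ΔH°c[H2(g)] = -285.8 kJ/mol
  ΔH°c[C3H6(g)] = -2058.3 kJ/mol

Using ΔH = Σ nΔHc°(reactants) − Σ nΔHc°(products):
= [1·(-2058.3) + 1·(-3267.4)] − [7·(-393.5) + 2·(-285.8) + 2·(-890.3)]
= -219.0 kJ/mol

ΔHrxn = -219.0 kJ/mol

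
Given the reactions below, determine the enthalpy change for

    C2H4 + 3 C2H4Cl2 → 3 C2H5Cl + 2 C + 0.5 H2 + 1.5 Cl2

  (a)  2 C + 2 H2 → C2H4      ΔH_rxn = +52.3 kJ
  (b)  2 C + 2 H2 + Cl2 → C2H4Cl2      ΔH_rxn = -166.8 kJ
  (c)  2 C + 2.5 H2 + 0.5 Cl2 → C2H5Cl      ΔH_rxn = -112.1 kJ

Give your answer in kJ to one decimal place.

(a) reversed (reverse to put C2H4 on the reactant side): -52.3 kJ
(b) reversed and × 3 (reverse to put C2H4Cl2 on the reactant side; scale by 3 for the 3 C2H4Cl2): (-3)·(-166.8) = +500.4 kJ
(c) × 3 (×3 to match 3 C2H5Cl in the target): (3)·(-112.1) = -336.3 kJ
ΔH_rxn = (-52.3) + (+500.4) + (-336.3) = 111.8 kJ

ΔH_rxn = 111.8 kJ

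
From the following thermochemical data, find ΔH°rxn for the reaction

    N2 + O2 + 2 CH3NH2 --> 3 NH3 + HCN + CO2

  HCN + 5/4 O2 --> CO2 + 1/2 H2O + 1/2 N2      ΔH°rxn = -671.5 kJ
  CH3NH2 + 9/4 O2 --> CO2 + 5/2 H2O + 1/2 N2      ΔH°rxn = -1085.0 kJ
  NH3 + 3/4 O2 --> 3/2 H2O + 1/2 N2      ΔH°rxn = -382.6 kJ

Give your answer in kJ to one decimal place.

equation 1 reversed (HCN must end up as a product): +671.5 kJ
equation 2 × 2 (scale by 2 for the 2 CH3NH2): (2)·(-1085.0) = -2170.0 kJ
equation 3 reversed and × 3 (NH3 must end up as a product; ×3 to match 3 NH3 in the target): (-3)·(-382.6) = +1147.8 kJ
ΔH°rxn = (-1)·(-671.5) + (2)·(-1085.0) + (-3)·(-382.6) = -350.7 kJ

ΔH°rxn = -350.7 kJ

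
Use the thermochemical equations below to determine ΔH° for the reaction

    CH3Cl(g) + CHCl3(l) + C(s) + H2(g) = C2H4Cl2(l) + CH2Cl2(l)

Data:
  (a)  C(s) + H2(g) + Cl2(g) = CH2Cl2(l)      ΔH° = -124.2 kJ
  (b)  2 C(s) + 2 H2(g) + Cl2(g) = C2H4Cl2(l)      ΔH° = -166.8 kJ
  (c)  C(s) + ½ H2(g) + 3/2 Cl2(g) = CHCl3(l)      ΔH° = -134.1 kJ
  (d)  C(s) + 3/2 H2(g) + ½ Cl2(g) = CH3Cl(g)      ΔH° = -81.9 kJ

(a) as written (CH2Cl2(l) already on the product side): -124.2 kJ
(b) as written (C2H4Cl2(l) already on the product side): -166.8 kJ
(c) reversed (CHCl3(l) must end up as a reactant): +134.1 kJ
(d) reversed (CH3Cl(g) must end up as a reactant): +81.9 kJ
ΔH° = (1)·(-124.2) + (1)·(-166.8) + (-1)·(-134.1) + (-1)·(-81.9) = -75.0 kJ

ΔH° = -75.0 kJ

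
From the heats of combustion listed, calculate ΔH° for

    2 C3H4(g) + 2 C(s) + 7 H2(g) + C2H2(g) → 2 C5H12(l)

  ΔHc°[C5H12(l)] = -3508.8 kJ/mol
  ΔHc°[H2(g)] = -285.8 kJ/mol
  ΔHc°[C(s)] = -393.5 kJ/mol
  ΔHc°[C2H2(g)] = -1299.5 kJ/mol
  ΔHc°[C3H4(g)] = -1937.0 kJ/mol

With combustion enthalpies, reactants minus products:
= [2·(-1937.0) + 2·(-393.5) + 7·(-285.8) + 1·(-1299.5)] − [2·(-3508.8)]
= -943.5 kJ/mol

ΔH° = -943.5 kJ/mol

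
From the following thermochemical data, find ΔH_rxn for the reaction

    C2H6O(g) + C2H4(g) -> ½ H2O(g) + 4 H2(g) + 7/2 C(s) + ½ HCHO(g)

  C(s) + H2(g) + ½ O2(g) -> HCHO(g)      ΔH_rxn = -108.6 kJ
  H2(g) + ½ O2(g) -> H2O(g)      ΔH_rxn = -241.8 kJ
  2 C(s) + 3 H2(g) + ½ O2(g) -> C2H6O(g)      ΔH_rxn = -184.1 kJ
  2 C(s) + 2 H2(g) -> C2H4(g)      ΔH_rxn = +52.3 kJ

ΔH_rxn = -43.4 kJ

equation 1 × 1/2: (1/2)·(-108.6) = -54.3 kJ
equation 2 × 1/2: (1/2)·(-241.8) = -120.9 kJ
equation 3 reversed: +184.1 kJ
equation 4 reversed: -52.3 kJ
By Hess's law, ΔH_rxn = (-54.3) + (-120.9) + (+184.1) + (-52.3) = -43.4 kJ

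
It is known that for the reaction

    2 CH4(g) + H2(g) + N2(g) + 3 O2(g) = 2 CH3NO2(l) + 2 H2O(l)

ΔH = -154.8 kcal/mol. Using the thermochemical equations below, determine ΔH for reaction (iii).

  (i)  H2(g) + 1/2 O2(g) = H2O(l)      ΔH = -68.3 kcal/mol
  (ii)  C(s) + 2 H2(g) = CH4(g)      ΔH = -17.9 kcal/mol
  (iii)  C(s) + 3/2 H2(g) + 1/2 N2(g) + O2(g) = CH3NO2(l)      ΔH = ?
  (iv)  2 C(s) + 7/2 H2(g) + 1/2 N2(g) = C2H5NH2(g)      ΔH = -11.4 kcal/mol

(i) × 2 (scale by 2 for the 2 H2O(l)): (2)·(-68.3) = -136.6 kcal/mol
(ii) reversed and × 2 (CH4(g) must end up as a reactant; ×2 to match 2 CH4(g) in the target): (-2)·(-17.9) = +35.8 kcal/mol
(iii) × 2 (×2 to match 2 CH3NO2(l) in the target): contributes 2·x
(iv): not needed (C2H5NH2(g) appears nowhere else).
-154.8 = (-136.6) + (+35.8) + 2·x
x = (-154.8 − (-100.8)) / (2) = -27.0 kcal/mol

ΔH = -27.0 kcal/mol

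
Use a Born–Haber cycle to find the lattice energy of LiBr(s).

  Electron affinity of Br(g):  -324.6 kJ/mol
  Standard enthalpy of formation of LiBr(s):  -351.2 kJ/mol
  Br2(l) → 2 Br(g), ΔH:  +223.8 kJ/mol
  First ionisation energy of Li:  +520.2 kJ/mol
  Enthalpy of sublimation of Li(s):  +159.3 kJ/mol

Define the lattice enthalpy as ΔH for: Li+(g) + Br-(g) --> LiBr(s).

ΔHf° = 1·ΔHsub + 1·(ΣIE) + 1/2·D(Br2) + 1·EA + U
-351.2 = 1·(+159.3) + 1·(+520.2) + 1/2·(+223.8) + 1·(-324.6) + U
U = -351.2 − (+466.8) = -818.0 kJ/mol

U = -818.0 kJ/mol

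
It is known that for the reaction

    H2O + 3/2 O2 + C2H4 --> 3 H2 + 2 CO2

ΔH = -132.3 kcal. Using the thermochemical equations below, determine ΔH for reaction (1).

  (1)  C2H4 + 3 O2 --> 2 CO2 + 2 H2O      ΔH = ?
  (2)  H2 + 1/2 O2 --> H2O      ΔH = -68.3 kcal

ΔH = -337.2 kcal

(1) as written (C2H4 already on the reactant side): contributes x
(2) reversed and × 3 (H2 must end up as a product; scale by 3 for the 3 H2): (-3)·(-68.3) = +204.9 kcal
-132.3 = (+204.9) + x
x = (-132.3 − (+204.9)) / (1) = -337.2 kcal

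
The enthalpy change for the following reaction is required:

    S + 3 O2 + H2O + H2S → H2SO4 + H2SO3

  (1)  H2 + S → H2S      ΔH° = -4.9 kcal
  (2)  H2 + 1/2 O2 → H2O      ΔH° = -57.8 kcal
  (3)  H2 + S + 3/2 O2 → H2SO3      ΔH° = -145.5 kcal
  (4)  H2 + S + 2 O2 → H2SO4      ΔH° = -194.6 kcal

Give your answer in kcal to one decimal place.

(1) reversed: +4.9 kcal
(2) reversed: +57.8 kcal
(3) as written: -145.5 kcal
(4) as written: -194.6 kcal
Combining the equations, ΔH° = (+4.9) + (+57.8) + (-145.5) + (-194.6) = -277.4 kcal

ΔH° = -277.4 kcal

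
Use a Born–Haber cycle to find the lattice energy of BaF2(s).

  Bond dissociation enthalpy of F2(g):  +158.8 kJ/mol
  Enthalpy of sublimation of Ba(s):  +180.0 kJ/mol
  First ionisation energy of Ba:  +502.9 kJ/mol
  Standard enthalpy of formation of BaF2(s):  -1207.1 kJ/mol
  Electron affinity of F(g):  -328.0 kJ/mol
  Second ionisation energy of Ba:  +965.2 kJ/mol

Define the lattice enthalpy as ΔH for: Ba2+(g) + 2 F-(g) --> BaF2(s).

U = -2358.0 kJ/mol

ΔHf° = 1·ΔHsub + 1·(ΣIE) + 1·D(F2) + 2·EA + U
-1207.1 = 1·(+180.0) + 1·(+1468.1) + 1·(+158.8) + 2·(-328.0) + U
U = -1207.1 − (+1150.9) = -2358.0 kJ/mol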